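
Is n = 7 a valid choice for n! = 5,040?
7! = 7·6! = 7·720 = 5,040, which equals 5,040.
Final answer: Yes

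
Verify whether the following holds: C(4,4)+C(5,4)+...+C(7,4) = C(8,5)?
True

Solution: Hockey stick identity gives Σ = C(8,5) = 56; RHS C(8,5) = 56.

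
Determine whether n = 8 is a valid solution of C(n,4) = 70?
Yes

Explanation: C(8,4) = 8·7·6·5/4! = 1,680/24 = 70, which equals 70.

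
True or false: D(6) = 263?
False

Working:
Derangements of 6 elements: D(6) = (6-1)·[D(5) + D(4)] = 5·[44 + 9] = 265.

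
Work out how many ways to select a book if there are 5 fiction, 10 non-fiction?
By the addition principle: 5 + 10 = 15.
Final answer: 15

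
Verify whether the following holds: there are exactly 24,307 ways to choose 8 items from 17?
False

Reasoning: C(17,8) = 24,310 ≠ 24307.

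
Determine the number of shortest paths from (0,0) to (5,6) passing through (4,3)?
To (4,3): C(7,4)=35. From there: C(4,1)=4. Total: 140.
Final answer: 140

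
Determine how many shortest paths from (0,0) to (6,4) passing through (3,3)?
80

Reasoning: To (3,3): C(6,3)=20. From there: C(4,3)=4. Total: 80.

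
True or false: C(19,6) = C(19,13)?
True

Explanation: C(19,6) = C(19,19-6) by the symmetry property; both equal 27,132.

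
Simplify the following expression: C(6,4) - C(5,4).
C(6,4) - C(5,4) = C(5,3) = 10.

Answer: 10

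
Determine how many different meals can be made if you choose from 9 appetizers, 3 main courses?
27

Working:
By the multiplication principle: 9 × 3 = 27.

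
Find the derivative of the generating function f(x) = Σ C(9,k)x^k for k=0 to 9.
Σ k·C(9,k)x^(k-1) for k=1 to 9

Working:
Term-by-term differentiation gives Σ k·C(9,k)x^{k-1} for k=1 to 9.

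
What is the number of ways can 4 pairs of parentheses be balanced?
Using the Catalan number formula: C_n = C(2n, n) / (n+1)
C_4 = C(8, 4) / (4+1)
     = 70 / 5
     = 14

Answer: 14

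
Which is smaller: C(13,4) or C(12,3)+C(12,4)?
By Pascal's identity: C(13,4) = C(12,3)+C(12,4) = 715. Equal.
Final answer: Equal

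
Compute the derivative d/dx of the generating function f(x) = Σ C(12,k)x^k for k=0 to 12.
Σ k·C(12,k)x^(k-1) for k=1 to 12

Term-by-term differentiation gives Σ k·C(12,k)x^{k-1} for k=1 to 12.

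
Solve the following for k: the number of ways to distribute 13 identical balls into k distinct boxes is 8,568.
6

Working:
Stars and bars: the count is C(13+k−1, k−1), increasing in k. k=4: C(16,3) = 560, k=5: C(17,4) = 2,380, k=6: C(18,5) = 8,568 ✓. So k = 6.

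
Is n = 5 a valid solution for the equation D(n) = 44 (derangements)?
Yes

Reasoning: D(5) = (5-1)·[D(4) + D(3)] = 4·[9 + 2] = 44, which equals 44.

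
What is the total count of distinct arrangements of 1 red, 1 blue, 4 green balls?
30

Solution: Multinomial: 6!/(1! × 1! × 4!) = 30.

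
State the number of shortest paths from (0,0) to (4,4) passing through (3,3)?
To (3,3): C(6,3)=20. From there: C(2,1)=2. Total: 40.
Final answer: 40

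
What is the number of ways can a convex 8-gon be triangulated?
132

Working:
Using the Catalan number formula: C_n = C(2n, n) / (n+1)
C_6 = C(12, 6) / (6+1)
     = 924 / 7
     = 132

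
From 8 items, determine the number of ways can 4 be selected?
C(8,4) = 8! / (4! × (8-4)!)
         = 8! / (4! × 4!)
         = 70

Answer: 70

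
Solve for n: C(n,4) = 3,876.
19
C(n,4) = n(n−1)(n−2)(n−3)/4! is increasing in n, and n(n−1)(n−2)(n−3) = 4!·3,876 = 93,024 ≈ (n−1.5)^4 gives n ≈ 19.0. Check: C(17,4) = 2,380, C(18,4) = 3,060, C(19,4) = 3,876 ✓. So n = 19.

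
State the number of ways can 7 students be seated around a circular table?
720

Solution: Circular arrangements: (7-1)! = 720.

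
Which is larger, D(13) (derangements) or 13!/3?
D(13) = (13-1)·[D(12) + D(11)] = 12·[176,214,841 + 14,684,570] = 2,290,792,932; 13!/3 = 6,227,020,800/3 = 2,075,673,600.

Answer: D(13)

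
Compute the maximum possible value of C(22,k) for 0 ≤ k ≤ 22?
705,432

Explanation: Maximum at k = 11: C(22,11) = 705,432.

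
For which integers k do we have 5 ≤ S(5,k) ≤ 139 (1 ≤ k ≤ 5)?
2, 3, 4

Working:
S(5,1)=1; S(5,2)=15; S(5,3)=25; S(5,4)=10; S(5,5)=1. So valid k = 2, 3, 4.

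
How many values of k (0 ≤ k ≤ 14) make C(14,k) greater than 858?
7

Working:
Row 14 is unimodal and symmetric about k=14/2. C(14,3)=364 ≤ 858; C(14,4)=1,001 > 858; by symmetry C(14,k) > 858 for k = 4..10. That's 10 - 4 + 1 = 7 values.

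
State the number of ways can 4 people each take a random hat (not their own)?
9

Reasoning: Using D(n) = (n-1)[D(n-1) + D(n-2)]:
D(4) = (4-1) × [D(3) + D(2)]
      = 3 × [2 + 1]
      = 3 × 3
      = 9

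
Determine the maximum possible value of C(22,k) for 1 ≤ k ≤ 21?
705,432

Working:
C(22,k) is maximised at the centre of the row: C(22,11) = 705,432.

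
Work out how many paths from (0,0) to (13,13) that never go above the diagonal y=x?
742,900

Reasoning: Counted by the Catalan number C_13: C_13 = C(26,13)/(13+1) = 10,400,600/14 = 742,900.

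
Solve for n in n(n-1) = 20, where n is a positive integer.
n² − n − 20 = 0, so n = (1 ± √(1 + 4·20))/2 = (1 ± √81)/2 = (1 ± 9)/2, i.e. n = 5 or n = -4. Taking the positive root, n = 5 (check: 5×4 = 20).
Final answer: 5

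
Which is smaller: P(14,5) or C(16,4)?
P(14,5)=240,240, C(16,4)=1,820.
Final answer: C(16,4)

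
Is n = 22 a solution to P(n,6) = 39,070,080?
No

Explanation: P(22,6) = 22·21·20·19·18·17 = 53,721,360, which does not equal 39,070,080.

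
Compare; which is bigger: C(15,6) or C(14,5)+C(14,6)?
Equal

Explanation: By Pascal's identity: C(15,6) = C(14,5)+C(14,6) = 5,005. Equal.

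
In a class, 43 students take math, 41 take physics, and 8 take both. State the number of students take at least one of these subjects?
76

Solution: |A∪B| = |A|+|B|-|A∩B| = 43+41-8 = 76.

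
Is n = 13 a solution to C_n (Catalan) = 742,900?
C_13 = C(26,13)/(13+1) = 10,400,600/14 = 742,900, which equals 742,900.
Final answer: Yes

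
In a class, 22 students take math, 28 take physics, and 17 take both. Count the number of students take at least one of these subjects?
33

Reasoning: |A∪B| = |A|+|B|-|A∩B| = 22+28-17 = 33.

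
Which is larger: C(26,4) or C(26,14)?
C(26,4)=14,950, C(26,14)=9,657,700.
Final answer: C(26,14)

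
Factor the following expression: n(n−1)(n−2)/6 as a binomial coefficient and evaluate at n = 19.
C(n,3); C(19,3) = 969

Solution: n(n−1)(n−2)/6 = n!/(3!(n−3)!) = C(n,3). At n = 19: C(19,3) = 969.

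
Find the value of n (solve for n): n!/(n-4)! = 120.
5
n!/(n-4)! = n×(n-1)×(n-2)×(n-3), a product of 4 consecutive integers ≈ (n−1.5)^4. 120^(1/4) + 1.5 ≈ 4.8; check n = 5: 5×4×3×2 = 120 ✓. So n = 5.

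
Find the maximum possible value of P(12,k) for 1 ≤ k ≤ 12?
479,001,600
P(12,k) increases in k, so maximum at k = 12: 12! = 479,001,600.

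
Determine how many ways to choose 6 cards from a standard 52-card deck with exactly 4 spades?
529,815

13 spades and 39 non-spades: C(13,4) × C(39,2) = 715 × 741 = 529,815.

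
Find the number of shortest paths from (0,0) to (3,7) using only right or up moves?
120

Explanation: Choose 3 rights from 10 moves: C(10,3) = 120.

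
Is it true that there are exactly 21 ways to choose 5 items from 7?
C(7,5) = 21.
Final answer: True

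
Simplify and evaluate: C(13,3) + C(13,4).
1,001

Explanation: By Pascal's identity: C(14,4) = 1,001.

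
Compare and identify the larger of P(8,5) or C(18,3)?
P(8,5)
P(8,5)=6,720, C(18,3)=816.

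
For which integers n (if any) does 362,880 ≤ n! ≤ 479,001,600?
9, 10, 11, 12

Solution: n! is strictly increasing; 9! = 362,880 and 12! = 479,001,600, so valid n = 9, 10, 11, 12.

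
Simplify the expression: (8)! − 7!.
(8)! − 7! = (8)·7! − 7! = (8−1)·7! = 7·7! = 35,280.
Final answer: 35,280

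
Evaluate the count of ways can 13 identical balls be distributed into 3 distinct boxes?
105

Explanation: C(13+3-1, 3-1) = C(15, 2) = 105.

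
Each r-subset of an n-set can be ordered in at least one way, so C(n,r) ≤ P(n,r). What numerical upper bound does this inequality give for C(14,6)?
P(14,6) = 14·13·12·11·10·9 = 2,162,160, so C(14,6) ≤ 2,162,160. (The bound is loose by a factor of 6! = 720: C(14,6) = 2,162,160/720 = 3,003.)

Answer: 2,162,160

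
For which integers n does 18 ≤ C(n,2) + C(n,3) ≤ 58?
C(4,2)+C(4,3)=10; C(5,2)+C(5,3)=20; C(6,2)+C(6,3)=35; C(7,2)+C(7,3)=56; C(8,2)+C(8,3)=84. So valid n = 5, 6, 7.
Final answer: 5, 6, 7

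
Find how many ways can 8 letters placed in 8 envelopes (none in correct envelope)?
14,833
Using D(n) = (n-1)[D(n-1) + D(n-2)]:
D(8) = (8-1) × [D(7) + D(6)]
      = 7 × [1854 + 265]
      = 7 × 2119
      = 14,833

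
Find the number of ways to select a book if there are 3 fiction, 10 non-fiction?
By the addition principle: 3 + 10 = 13.
Final answer: 13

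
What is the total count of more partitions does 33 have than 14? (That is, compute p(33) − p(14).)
Pentagonal recurrence p(n) = p(n−1) + p(n−2) − p(n−5) − p(n−7) + …: p(33) = p(32) + p(31) − p(28) − p(26) + p(21) + p(18) − p(11) − p(7) = 8,349 + 6,842 − 3,718 − 2,436 + 792 + 385 − 56 − 15 = 10,143.
p(14) = p(13) + p(12) − p(9) − p(7) + p(2) = 101 + 77 − 30 − 15 + 2 = 135.
Difference = 10,143 − 135 = 10,008.

Answer: 10,008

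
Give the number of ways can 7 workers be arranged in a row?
5,040

Explanation: Arrangements of 7 distinct objects: 7! = 5,040.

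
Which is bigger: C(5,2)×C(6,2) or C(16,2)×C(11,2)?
C(16,2)×C(11,2)

C(5,2)×C(6,2)=150, C(16,2)×C(11,2)=6,600.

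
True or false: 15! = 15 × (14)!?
True
By definition n! = n × (n-1)!, so 15! = 15 × 14!.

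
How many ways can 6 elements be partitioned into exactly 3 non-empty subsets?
90

Reasoning: This equals S(6,3), the Stirling number of the 2nd kind.
Using the Stirling recurrence: S(n,k) = k·S(n-1,k) + S(n-1,k-1)
S(6,3) = 3·S(5,3) + S(5,2)
         = 3·25 + 15
         = 75 + 15
         = 90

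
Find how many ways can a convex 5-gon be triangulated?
5

Using the Catalan number formula: C_n = C(2n, n) / (n+1)
C_3 = C(6, 3) / (3+1)
     = 20 / 4
     = 5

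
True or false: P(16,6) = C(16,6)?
False

Solution: P(16,6) = 5,765,760 and C(16,6) = 8,008; P(n,r) = r! × C(n,r) so P > C whenever r ≥ 2.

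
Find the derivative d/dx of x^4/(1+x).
(4x^3(1+x) - x^4)/(1+x)²

Quotient rule: [4x^{3}(1+x) - x^4]/(1+x)².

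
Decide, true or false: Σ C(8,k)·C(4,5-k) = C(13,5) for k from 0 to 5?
False

Vandermonde's identity gives C(12,5) = 792; RHS C(13,5) = 1,287.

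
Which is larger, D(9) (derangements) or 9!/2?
D(9) = (9-1)·[D(8) + D(7)] = 8·[14,833 + 1,854] = 133,496; 9!/2 = 362,880/2 = 181,440.
Final answer: 9!/2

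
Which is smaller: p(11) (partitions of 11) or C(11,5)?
p(11)
Pentagonal recurrence p(n) = p(n−1) + p(n−2) − p(n−5) − p(n−7) + …: p(11) = p(10) + p(9) − p(6) − p(4) = 42 + 30 − 11 − 5 = 56; C(11,5) = 462.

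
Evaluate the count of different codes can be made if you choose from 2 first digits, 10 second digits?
By the multiplication principle: 2 × 10 = 20.
Final answer: 20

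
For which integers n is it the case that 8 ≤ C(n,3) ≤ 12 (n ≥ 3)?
5

C(4,3)=4; C(5,3)=10; C(6,3)=20. So valid n = 5.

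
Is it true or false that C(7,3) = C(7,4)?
Symmetry C(n,k) = C(n,n-k): C(7,3) = 35 and C(7,4) = 35. Both sides agree, so the statement holds.
Final answer: True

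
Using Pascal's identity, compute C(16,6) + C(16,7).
19,448

Solution: C(16,6) + C(16,7) = C(17,7) = 19,448.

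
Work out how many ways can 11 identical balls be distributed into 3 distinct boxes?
C(11+3-1, 3-1) = C(13, 2) = 78.
Final answer: 78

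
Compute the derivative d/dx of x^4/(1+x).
Quotient rule: [4x^{3}(1+x) - x^4]/(1+x)².
Final answer: (4x^3(1+x) - x^4)/(1+x)²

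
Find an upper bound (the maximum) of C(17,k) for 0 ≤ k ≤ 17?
24,310

Working:
Maximum at k = 8 or k = 9: C(17,8) = 24,310.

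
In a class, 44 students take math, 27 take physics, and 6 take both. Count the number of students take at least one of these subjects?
65
|A∪B| = |A|+|B|-|A∩B| = 44+27-6 = 65.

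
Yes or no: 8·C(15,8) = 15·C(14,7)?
Yes

Working:
Absorption identity k·C(n,k) = n·C(n-1,k-1). LHS = 8·6435 = 51,480; RHS = 15·3432 = 51,480.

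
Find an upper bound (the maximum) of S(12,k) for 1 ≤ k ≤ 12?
Row S(12,k) for k = 1..12 (via S(n,k) = k·S(n−1,k) + S(n−1,k−1)): 1, 2,047, 86,526, 611,501, 1,379,400, 1,323,652, 627,396, 159,027, 22,275, 1,705, 66, 1. The row is unimodal; maximum at k = 5: 1,379,400.

Answer: 1,379,400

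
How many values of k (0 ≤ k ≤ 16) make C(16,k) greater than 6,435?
5

Working:
Row 16 is unimodal and symmetric about k=16/2. C(16,5)=4,368 ≤ 6,435; C(16,6)=8,008 > 6,435; by symmetry C(16,k) > 6,435 for k = 6..10. That's 10 - 6 + 1 = 5 values.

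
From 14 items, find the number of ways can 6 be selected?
3,003

C(14,6) = 14! / (6! × (14-6)!)
         = 14! / (6! × 8!)
         = 3,003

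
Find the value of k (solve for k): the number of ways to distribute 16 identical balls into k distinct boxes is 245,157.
Stars and bars: the count is C(16+k−1, k−1), increasing in k. k=6: C(21,5) = 20,349, k=7: C(22,6) = 74,613, k=8: C(23,7) = 245,157 ✓. So k = 8.

Answer: 8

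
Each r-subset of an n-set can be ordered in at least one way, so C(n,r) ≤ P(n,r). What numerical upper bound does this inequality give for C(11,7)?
1,663,200
P(11,7) = 11·10·9·8·7·6·5 = 1,663,200, so C(11,7) ≤ 1,663,200. (The bound is loose by a factor of 7! = 5,040: C(11,7) = 1,663,200/5,040 = 330.)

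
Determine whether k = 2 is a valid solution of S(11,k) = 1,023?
S(11,2) = 2·S(10,2) + S(10,1) = 2·511 + 1 = 1,023, which equals 1,023.

Answer: Yes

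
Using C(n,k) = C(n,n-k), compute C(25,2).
300

Solution: C(25,2) = C(25,23) = 300.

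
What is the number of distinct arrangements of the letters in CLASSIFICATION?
1,816,214,400

Explanation: Word has 14 letters (C=2, L=1, A=2, S=2, I=3, F=1, T=1, O=1, N=1). Arrangements: 14!/Π(k!) = 1,816,214,400.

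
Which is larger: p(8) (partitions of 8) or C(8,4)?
C(8,4)

Reasoning: Pentagonal recurrence p(n) = p(n−1) + p(n−2) − p(n−5) − p(n−7) + …: p(8) = p(7) + p(6) − p(3) − p(1) = 15 + 11 − 3 − 1 = 22; C(8,4) = 70.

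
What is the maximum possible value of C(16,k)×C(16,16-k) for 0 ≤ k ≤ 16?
C(16,k)·C(16,16-k) = C(16,k)², maximised at the centre k = 8: C(16,8)² = 165,636,900.
Final answer: 165,636,900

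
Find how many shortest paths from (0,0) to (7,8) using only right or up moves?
6,435

Working:
Choose 7 rights from 15 moves: C(15,7) = 6,435.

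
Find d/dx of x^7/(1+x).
(7x^6(1+x) - x^7)/(1+x)²

Working:
Quotient rule: [7x^{6}(1+x) - x^7]/(1+x)².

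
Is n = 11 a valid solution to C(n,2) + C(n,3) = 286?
C(11,2) + C(11,3) = 55 + 165 = 220, which does not equal 286.

Answer: No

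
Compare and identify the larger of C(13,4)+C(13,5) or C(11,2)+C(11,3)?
First=2,002, Second=220.
Final answer: C(13,4)+C(13,5)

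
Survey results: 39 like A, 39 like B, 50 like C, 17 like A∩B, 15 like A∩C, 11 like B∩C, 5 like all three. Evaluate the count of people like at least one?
90

Explanation: |A∪B∪C| = 39+39+50-17-15-11+5 = 90.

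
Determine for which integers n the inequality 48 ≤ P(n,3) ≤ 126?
5, 6

Reasoning: P(4,3)=24; P(5,3)=60; P(6,3)=120; P(7,3)=210. So valid n = 5, 6.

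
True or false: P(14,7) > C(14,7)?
True

Reasoning: P(14,7) = 17,297,280 and C(14,7) = 3,432; P(n,r) = r! × C(n,r) so P > C whenever r ≥ 2.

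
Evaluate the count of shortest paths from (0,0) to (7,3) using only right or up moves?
120

Working:
Choose 7 rights from 10 moves: C(10,7) = 120.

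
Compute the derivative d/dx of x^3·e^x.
(3x^2 + x^3)e^x

Working:
Product rule: d/dx[x^3]·e^x + x^3·d/dx[e^x] = 3x^{2}e^x + x^3e^x.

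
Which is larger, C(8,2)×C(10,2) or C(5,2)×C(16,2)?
C(8,2)×C(10,2)

C(8,2)×C(10,2)=1,260, C(5,2)×C(16,2)=1,200.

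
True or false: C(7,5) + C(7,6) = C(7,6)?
False

Solution: Pascal's identity gives C(8,6) = 28, whereas C(7,6) = 7.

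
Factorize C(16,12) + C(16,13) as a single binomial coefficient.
C(17,13)

By Pascal's identity: C(16,12) + C(16,13) = C(17,13) = 2,380.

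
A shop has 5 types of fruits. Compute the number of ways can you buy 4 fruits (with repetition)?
70

Stars and bars: C(4+5-1, 4) = C(8, 4) = 70.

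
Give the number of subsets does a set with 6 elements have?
64

Solution: Each element can be included or excluded: 2^6 = 64.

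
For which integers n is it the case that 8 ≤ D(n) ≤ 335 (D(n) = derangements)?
4, 5, 6

Reasoning: Using D(n) = (n−1)[D(n−1) + D(n−2)] with D(1)=0, D(2)=1: D(3)=2; D(4)=9; D(5)=44; D(6)=265; D(7)=1,854. So valid n = 4, 5, 6.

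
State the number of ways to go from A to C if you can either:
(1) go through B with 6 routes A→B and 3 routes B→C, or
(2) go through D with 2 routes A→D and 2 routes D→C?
22

Route via B: 6×3=18. Route via D: 2×2=4. Total: 22.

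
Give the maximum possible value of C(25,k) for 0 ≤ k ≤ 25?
5,200,300

Working:
Maximum at k = 12 or k = 13: C(25,12) = 5,200,300.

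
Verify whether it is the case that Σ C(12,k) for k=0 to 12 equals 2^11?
False

Binomial theorem: Σ C(12,k) = (1+1)^12 = 2^12 = 4,096; RHS 2^11 = 2,048.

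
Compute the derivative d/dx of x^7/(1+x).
(7x^6(1+x) - x^7)/(1+x)²

Reasoning: Quotient rule: [7x^{6}(1+x) - x^7]/(1+x)².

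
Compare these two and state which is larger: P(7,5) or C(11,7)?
P(7,5)

Solution: P(7,5)=2,520, C(11,7)=330.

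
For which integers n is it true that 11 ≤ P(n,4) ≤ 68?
4

Explanation: P(3,4)=0; P(4,4)=24; P(5,4)=120. So valid n = 4.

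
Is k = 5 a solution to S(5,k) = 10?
No

Explanation: S(5,5) = 5·S(4,5) + S(4,4) = 5·0 + 1 = 1, which does not equal 10.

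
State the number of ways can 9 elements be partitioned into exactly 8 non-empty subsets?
This equals S(9,8), the Stirling number of the 2nd kind.
Using the Stirling recurrence: S(n,k) = k·S(n-1,k) + S(n-1,k-1)
S(9,8) = 8·S(8,8) + S(8,7)
         = 8·1 + 28
         = 8 + 28
         = 36

Answer: 36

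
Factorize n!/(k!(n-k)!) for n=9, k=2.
C(9,2) = 36

Working:
This is the binomial coefficient C(9,2) = 36.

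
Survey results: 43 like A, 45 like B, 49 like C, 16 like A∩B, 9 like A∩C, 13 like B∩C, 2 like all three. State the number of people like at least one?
101
|A∪B∪C| = 43+45+49-16-9-13+2 = 101.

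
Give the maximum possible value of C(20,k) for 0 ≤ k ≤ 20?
Maximum at k = 10: C(20,10) = 184,756.
Final answer: 184,756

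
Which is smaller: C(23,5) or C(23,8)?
C(23,5)

Reasoning: C(23,5)=33,649, C(23,8)=490,314.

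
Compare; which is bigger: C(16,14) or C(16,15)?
C(16,14)

Working:
C(16,14)=120, C(16,15)=16.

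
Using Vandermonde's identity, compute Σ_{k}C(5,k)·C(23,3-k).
3,276

Explanation: = C(5+23,3) = C(28,3) = 3,276.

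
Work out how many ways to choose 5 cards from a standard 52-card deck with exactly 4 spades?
27,885

Working:
13 spades and 39 non-spades: C(13,4) × C(39,1) = 715 × 39 = 27,885.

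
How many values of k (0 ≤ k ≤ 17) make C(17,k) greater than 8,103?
6

Row 17 is unimodal and symmetric about k=17/2. C(17,5)=6,188 ≤ 8,103; C(17,6)=12,376 > 8,103; by symmetry C(17,k) > 8,103 for k = 6..11. That's 11 - 6 + 1 = 6 values.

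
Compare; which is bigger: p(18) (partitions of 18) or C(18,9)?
C(18,9)

Pentagonal recurrence p(n) = p(n−1) + p(n−2) − p(n−5) − p(n−7) + …: p(18) = p(17) + p(16) − p(13) − p(11) + p(6) + p(3) = 297 + 231 − 101 − 56 + 11 + 3 = 385; C(18,9) = 48,620.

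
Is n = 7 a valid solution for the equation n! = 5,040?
Yes

Explanation: 7! = 7·6! = 7·720 = 5,040, which equals 5,040.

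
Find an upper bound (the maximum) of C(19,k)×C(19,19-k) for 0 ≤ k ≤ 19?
8,533,694,884
C(19,k)·C(19,19-k) = C(19,k)², maximised at the centre k = 9: C(19,9)² = 8,533,694,884.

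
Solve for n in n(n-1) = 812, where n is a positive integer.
29

Reasoning: n² − n − 812 = 0, so n = (1 ± √(1 + 4·812))/2 = (1 ± √3,249)/2 = (1 ± 57)/2, i.e. n = 29 or n = -28. Taking the positive root, n = 29 (check: 29×28 = 812).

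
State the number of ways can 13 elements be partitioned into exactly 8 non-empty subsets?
1,899,612

Working:
This equals S(13,8), the Stirling number of the 2nd kind.
Using the Stirling recurrence: S(n,k) = k·S(n-1,k) + S(n-1,k-1)
S(13,8) = 8·S(12,8) + S(12,7)
         = 8·159027 + 627396
         = 1272216 + 627396
         = 1,899,612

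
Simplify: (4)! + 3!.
(4)! + 3! = (4)·3! + 3! = (4+1)·3! = 5·3! = 30.

Answer: 30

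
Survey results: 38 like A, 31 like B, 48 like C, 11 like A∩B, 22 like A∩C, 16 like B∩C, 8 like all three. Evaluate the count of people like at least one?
76

Solution: |A∪B∪C| = 38+31+48-11-22-16+8 = 76.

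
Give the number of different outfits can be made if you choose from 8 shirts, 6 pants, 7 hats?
336

Solution: By the multiplication principle: 8 × 6 × 7 = 336.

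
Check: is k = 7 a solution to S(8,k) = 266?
No

Reasoning: S(8,7) = 7·S(7,7) + S(7,6) = 7·1 + 21 = 28, which does not equal 266.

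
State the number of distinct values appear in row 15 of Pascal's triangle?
8

Explanation: Row 15 has entries C(15,0)..C(15,15); by symmetry C(15,k)=C(15,15-k), giving 8 distinct values.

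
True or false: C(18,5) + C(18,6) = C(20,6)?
False

Working:
Pascal's identity gives C(19,6) = 27,132, whereas C(20,6) = 38,760.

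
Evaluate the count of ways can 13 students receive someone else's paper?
2,290,792,932

Explanation: Using D(n) = (n-1)[D(n-1) + D(n-2)]:
D(13) = (13-1) × [D(12) + D(11)]
      = 12 × [176214841 + 14684570]
      = 12 × 190899411
      = 2,290,792,932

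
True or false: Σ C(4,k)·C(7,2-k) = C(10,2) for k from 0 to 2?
False

Working:
Vandermonde's identity gives C(11,2) = 55; RHS C(10,2) = 45.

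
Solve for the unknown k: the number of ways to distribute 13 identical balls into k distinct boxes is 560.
4

Reasoning: Stars and bars: the count is C(13+k−1, k−1), increasing in k. k=2: C(14,1) = 14, k=3: C(15,2) = 105, k=4: C(16,3) = 560 ✓. So k = 4.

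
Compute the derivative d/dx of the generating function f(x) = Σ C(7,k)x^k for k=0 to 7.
Σ k·C(7,k)x^(k-1) for k=1 to 7
Term-by-term differentiation gives Σ k·C(7,k)x^{k-1} for k=1 to 7.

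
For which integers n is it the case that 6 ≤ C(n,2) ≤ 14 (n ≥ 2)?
4, 5

Reasoning: C(3,2)=3; C(4,2)=6; C(5,2)=10; C(6,2)=15. So valid n = 4, 5.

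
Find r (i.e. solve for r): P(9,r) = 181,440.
7
P(9,r) = 9·8·…·(9−r+1), a product of r factors. Multiplying down from 9: 9 = 9; 9·8 = 72; 9·8·7 = 504; 9·8·7·6 = 3,024; 9·8·7·6·5 = 15,120; 9·8·7·6·5·4 = 60,480; 9·8·7·6·5·4·3 = 181,440 ✓ (7 factors). So r = 7.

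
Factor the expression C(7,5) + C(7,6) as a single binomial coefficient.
By Pascal's identity: C(7,5) + C(7,6) = C(8,6) = 28.

Answer: C(8,6)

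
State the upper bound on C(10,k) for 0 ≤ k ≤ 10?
252

Working:
Maximum at k = 5: C(10,5) = 252.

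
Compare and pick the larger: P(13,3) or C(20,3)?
P(13,3)=1,716, C(20,3)=1,140.
Final answer: P(13,3)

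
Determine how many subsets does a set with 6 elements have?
64

Working:
Each element can be included or excluded: 2^6 = 64.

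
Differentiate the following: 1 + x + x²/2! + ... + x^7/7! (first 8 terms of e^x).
1 + x + x²/2! + ... + x^6/6!

Solution: Differentiating term by term gives the first 7 terms of e^x.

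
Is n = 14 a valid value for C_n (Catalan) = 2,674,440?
Yes
C_14 = C(28,14)/(14+1) = 40,116,600/15 = 2,674,440, which equals 2,674,440.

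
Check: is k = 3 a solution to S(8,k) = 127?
S(8,3) = 3·S(7,3) + S(7,2) = 3·301 + 63 = 966, which does not equal 127.

Answer: No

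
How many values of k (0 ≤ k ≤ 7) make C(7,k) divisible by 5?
2

Working:
Checking C(7,k) mod 5 for k = 0..7: divisible at k = 3, 4. That's 2 values.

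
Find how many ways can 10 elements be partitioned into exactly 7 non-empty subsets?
5,880
This equals S(10,7), the Stirling number of the 2nd kind.
Using the Stirling recurrence: S(n,k) = k·S(n-1,k) + S(n-1,k-1)
S(10,7) = 7·S(9,7) + S(9,6)
         = 7·462 + 2646
         = 3234 + 2646
         = 5,880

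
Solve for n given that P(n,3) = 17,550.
P(n,3) = n(n−1)(n−2) is increasing in n; n(n−1)(n−2) ≈ (n−1)^3 = 17,550 gives n ≈ 27.0. Check: P(25,3) = 13,800, P(26,3) = 15,600, P(27,3) = 17,550 ✓. So n = 27.
Final answer: 27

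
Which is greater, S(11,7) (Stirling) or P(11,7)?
P(11,7)

Reasoning: S(11,7) = 7·S(10,7) + S(10,6) = 7·5,880 + 22,827 = 63,987; P(11,7) = 1,663,200.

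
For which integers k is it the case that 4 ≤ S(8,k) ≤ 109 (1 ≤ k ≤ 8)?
7

Solution: S(8,1)=1; S(8,2)=127; S(8,3)=966; S(8,4)=1,701; S(8,5)=1,050; S(8,6)=266; S(8,7)=28; S(8,8)=1. So valid k = 7.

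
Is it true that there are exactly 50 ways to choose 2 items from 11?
False

Reasoning: C(11,2) = 55 ≠ 50.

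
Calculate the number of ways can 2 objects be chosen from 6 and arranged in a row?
30
P(6,2) = 6!/(6-2)! = 30.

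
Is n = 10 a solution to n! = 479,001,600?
No
10! = 10·9! = 10·362,880 = 3,628,800, which does not equal 479,001,600.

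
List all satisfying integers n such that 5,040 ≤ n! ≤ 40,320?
7, 8
n! is strictly increasing; 7! = 5,040 and 8! = 40,320, so valid n = 7, 8.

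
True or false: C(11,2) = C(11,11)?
C(11,2) = 55 but C(11,11) = 1; symmetry gives C(11,2) = C(11,9), not C(11,11).
Final answer: False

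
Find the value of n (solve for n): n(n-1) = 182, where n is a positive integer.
n² − n − 182 = 0, so n = (1 ± √(1 + 4·182))/2 = (1 ± √729)/2 = (1 ± 27)/2, i.e. n = 14 or n = -13. Taking the positive root, n = 14 (check: 14×13 = 182).

Answer: 14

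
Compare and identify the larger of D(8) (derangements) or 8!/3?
D(8)

Reasoning: D(8) = (8-1)·[D(7) + D(6)] = 7·[1,854 + 265] = 14,833; 8!/3 = 40,320/3 = 13,440.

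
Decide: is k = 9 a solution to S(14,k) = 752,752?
No

S(14,9) = 9·S(13,9) + S(13,8) = 9·359,502 + 1,899,612 = 5,135,130, which does not equal 752,752.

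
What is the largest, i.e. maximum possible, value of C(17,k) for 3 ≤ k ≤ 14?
24,310

Reasoning: C(17,k) is maximised at the centre of the row: C(17,8) = 24,310.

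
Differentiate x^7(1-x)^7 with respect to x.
Product rule: 7x^{6}(1-x)^{7} + x^7·(-7)(1-x)^{6}.
Final answer: 7x^6(1-x)^7 - 7x^7(1-x)^6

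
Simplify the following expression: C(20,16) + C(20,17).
By Pascal's identity: C(21,17) = 5,985.

Answer: 5,985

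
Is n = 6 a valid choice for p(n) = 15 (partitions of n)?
Pentagonal recurrence p(n) = p(n−1) + p(n−2) − p(n−5) − p(n−7) + …: p(6) = p(5) + p(4) − p(1) = 7 + 5 − 1 = 11, which does not equal 15.

Answer: No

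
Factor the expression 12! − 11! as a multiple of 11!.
11 × 11! = 439,084,800

Reasoning: 12! − 11! = 12·11! − 11! = (12 − 1)·11! = 11 × 11! = 439,084,800.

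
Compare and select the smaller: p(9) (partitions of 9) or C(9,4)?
p(9)

Pentagonal recurrence p(n) = p(n−1) + p(n−2) − p(n−5) − p(n−7) + …: p(9) = p(8) + p(7) − p(4) − p(2) = 22 + 15 − 5 − 2 = 30; C(9,4) = 126.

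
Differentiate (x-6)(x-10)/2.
(2x - 16)/2

Working:
d/dx[(x-6)(x-10)] = (x-10) + (x-6) = 2x - 16. Dividing by 2 gives (2x - 16)/2.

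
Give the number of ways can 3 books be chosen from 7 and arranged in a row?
P(7,3) = 7!/(7-3)! = 210.
Final answer: 210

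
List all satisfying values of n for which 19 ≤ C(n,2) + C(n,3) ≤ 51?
5, 6

Solution: C(4,2)+C(4,3)=10; C(5,2)+C(5,3)=20; C(6,2)+C(6,3)=35; C(7,2)+C(7,3)=56. So valid n = 5, 6.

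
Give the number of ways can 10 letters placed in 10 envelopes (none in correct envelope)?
Using D(n) = (n-1)[D(n-1) + D(n-2)]:
D(10) = (10-1) × [D(9) + D(8)]
      = 9 × [133496 + 14833]
      = 9 × 148329
      = 1,334,961
Final answer: 1,334,961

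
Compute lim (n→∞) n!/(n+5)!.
0

Solution: n!/(n+5)! = 1/[(n+1)(n+2)···(n+5)] → 0 as n → ∞.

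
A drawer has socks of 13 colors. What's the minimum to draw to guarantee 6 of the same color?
66

Working:
Worst case: 5 of each = 65. One more: 66.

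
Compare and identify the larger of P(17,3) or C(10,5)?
P(17,3)

Working:
P(17,3)=4,080, C(10,5)=252.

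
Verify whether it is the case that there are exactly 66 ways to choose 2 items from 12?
True

Reasoning: C(12,2) = 66.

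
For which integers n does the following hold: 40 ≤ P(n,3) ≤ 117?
5

Solution: P(4,3)=24; P(5,3)=60; P(6,3)=120. So valid n = 5.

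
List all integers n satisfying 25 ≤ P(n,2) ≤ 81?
P(5,2)=20; P(6,2)=30; P(7,2)=42; P(8,2)=56; P(9,2)=72; P(10,2)=90. So valid n = 6, 7, 8, 9.

Answer: 6, 7, 8, 9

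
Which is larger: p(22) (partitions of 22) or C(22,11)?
C(22,11)

Pentagonal recurrence p(n) = p(n−1) + p(n−2) − p(n−5) − p(n−7) + …: p(22) = p(21) + p(20) − p(17) − p(15) + p(10) + p(7) − p(0) = 792 + 627 − 297 − 176 + 42 + 15 − 1 = 1,002; C(22,11) = 705,432.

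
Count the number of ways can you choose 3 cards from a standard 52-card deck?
22,100

Working:
C(52,3) = 22,100.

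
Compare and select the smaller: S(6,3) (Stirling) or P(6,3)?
S(6,3)
S(6,3) = 3·S(5,3) + S(5,2) = 3·25 + 15 = 90; P(6,3) = 120.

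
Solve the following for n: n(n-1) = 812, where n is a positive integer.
29

Solution: n² − n − 812 = 0, so n = (1 ± √(1 + 4·812))/2 = (1 ± √3,249)/2 = (1 ± 57)/2, i.e. n = 29 or n = -28. Taking the positive root, n = 29 (check: 29×28 = 812).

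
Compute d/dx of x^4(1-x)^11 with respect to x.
Product rule: 4x^{3}(1-x)^{11} + x^4·(-11)(1-x)^{10}.
Final answer: 4x^3(1-x)^11 - 11x^4(1-x)^10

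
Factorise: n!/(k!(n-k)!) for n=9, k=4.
This is the binomial coefficient C(9,4) = 126.
Final answer: C(9,4) = 126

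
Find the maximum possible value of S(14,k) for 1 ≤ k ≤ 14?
63,436,373

Solution: Row S(14,k) for k = 1..14 (via S(n,k) = k·S(n−1,k) + S(n−1,k−1)): 1, 8,191, 788,970, 10,391,745, 40,075,035, 63,436,373, 49,329,280, 20,912,320, 5,135,130, 752,752, 66,066, 3,367, 91, 1. The row is unimodal; maximum at k = 6: 63,436,373.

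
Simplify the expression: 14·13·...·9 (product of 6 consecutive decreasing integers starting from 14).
2,162,160

Working:
This is P(14,6) = 14!/(8)! = 2,162,160.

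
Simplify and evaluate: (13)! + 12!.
6,706,022,400

Solution: (13)! + 12! = (13)·12! + 12! = (13+1)·12! = 14·12! = 6,706,022,400.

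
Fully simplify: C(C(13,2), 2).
C(13,2) = 78, then C(78, 2) = 3,003.

Answer: 3,003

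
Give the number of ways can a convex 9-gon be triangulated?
429

Solution: Using the Catalan number formula: C_n = C(2n, n) / (n+1)
C_7 = C(14, 7) / (7+1)
     = 3432 / 8
     = 429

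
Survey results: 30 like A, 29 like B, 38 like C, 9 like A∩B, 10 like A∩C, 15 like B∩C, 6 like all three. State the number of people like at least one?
|A∪B∪C| = 30+29+38-9-10-15+6 = 69.

Answer: 69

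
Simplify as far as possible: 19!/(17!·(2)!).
171

Solution: This is C(19,17) = 171.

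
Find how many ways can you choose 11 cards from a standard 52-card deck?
60,403,728,840

Explanation: C(52,11) = 60,403,728,840.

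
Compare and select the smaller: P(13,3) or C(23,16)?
P(13,3)

Solution: P(13,3)=1,716, C(23,16)=245,157.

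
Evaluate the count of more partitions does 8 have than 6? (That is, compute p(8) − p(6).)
Pentagonal recurrence p(n) = p(n−1) + p(n−2) − p(n−5) − p(n−7) + …: p(8) = p(7) + p(6) − p(3) − p(1) = 15 + 11 − 3 − 1 = 22.
p(6) = p(5) + p(4) − p(1) = 7 + 5 − 1 = 11.
Difference = 22 − 11 = 11.
Final answer: 11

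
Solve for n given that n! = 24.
4

n! is strictly increasing. 2! = 2, 3! = 6, 4! = 24 ✓. So n = 4.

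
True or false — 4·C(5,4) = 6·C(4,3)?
False

Absorption identity k·C(n,k) = n·C(n-1,k-1). LHS = 4·5 = 20; RHS = 6·4 = 24.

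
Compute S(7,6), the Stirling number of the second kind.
21

Using the Stirling recurrence: S(n,k) = k·S(n-1,k) + S(n-1,k-1)
S(7,6) = 6·S(6,6) + S(6,5)
         = 6·1 + 15
         = 6 + 15
         = 21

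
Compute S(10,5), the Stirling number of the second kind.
42,525

Reasoning: Using the Stirling recurrence: S(n,k) = k·S(n-1,k) + S(n-1,k-1)
S(10,5) = 5·S(9,5) + S(9,4)
         = 5·6951 + 7770
         = 34755 + 7770
         = 42,525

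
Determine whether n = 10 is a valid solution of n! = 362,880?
No

Solution: 10! = 10·9! = 10·362,880 = 3,628,800, which does not equal 362,880.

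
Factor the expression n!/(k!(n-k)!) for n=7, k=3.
C(7,3) = 35

Working:
This is the binomial coefficient C(7,3) = 35.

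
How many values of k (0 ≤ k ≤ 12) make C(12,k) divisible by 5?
4

Explanation: Checking C(12,k) mod 5 for k = 0..12: divisible at k = 3, 4, 8, 9. That's 4 values.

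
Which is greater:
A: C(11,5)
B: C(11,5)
Equal

Working:
A=C(11,5)=462, B=C(11,5)=462.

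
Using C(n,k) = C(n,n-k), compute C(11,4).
330

Reasoning: C(11,4) = C(11,7) = 330.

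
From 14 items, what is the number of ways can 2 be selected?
91

Explanation: C(14,2) = 14! / (2! × (14-2)!)
         = 14! / (2! × 12!)
         = 91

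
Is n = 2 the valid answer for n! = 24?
No
2! = 2·1! = 2·1 = 2, which does not equal 24.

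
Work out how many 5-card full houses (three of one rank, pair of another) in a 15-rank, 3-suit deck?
630

Triple rank: 15. Triple suits: C(3,3)=1. Pair rank: 14. Pair suits: C(3,2)=3. Total: 630.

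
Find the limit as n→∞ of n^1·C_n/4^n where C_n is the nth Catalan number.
0

C_n ~ 4^n/(n^(3/2)√π), so n^1·C_n/4^n ~ n^(1 − 3/2)/√π → 0.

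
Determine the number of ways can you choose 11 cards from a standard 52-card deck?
60,403,728,840
C(52,11) = 60,403,728,840.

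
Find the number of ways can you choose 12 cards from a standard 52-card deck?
206,379,406,870

Working:
C(52,12) = 206,379,406,870.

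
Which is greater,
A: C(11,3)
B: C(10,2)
A

Explanation: A=C(11,3)=165, B=C(10,2)=45.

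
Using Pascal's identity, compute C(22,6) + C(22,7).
C(22,6) + C(22,7) = C(23,7) = 245,157.

Answer: 245,157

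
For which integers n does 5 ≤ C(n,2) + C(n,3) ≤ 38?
4, 5, 6

Explanation: C(3,2)+C(3,3)=4; C(4,2)+C(4,3)=10; C(5,2)+C(5,3)=20; C(6,2)+C(6,3)=35; C(7,2)+C(7,3)=56. So valid n = 4, 5, 6.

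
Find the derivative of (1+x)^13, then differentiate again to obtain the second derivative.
156(1+x)^11

Explanation: First derivative: 13(1+x)^{12}. Second derivative: 13·12·(1+x)^{11} = 156(1+x)^{11}.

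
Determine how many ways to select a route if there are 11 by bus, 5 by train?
By the addition principle: 11 + 5 = 16.
Final answer: 16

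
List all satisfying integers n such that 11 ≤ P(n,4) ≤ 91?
4
P(3,4)=0; P(4,4)=24; P(5,4)=120. So valid n = 4.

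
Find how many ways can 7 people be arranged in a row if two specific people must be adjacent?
1,440

Reasoning: Treat pair as unit: (7-1)! arrangements × 2 internal orders = 1,440.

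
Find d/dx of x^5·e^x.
Product rule: d/dx[x^5]·e^x + x^5·d/dx[e^x] = 5x^{4}e^x + x^5e^x.
Final answer: (5x^4 + x^5)e^x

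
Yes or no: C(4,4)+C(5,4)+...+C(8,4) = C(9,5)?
Yes
Hockey stick identity gives Σ = C(9,5) = 126; RHS C(9,5) = 126.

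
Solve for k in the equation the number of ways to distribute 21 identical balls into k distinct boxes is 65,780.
6
Stars and bars: the count is C(21+k−1, k−1), increasing in k. k=4: C(24,3) = 2,024, k=5: C(25,4) = 12,650, k=6: C(26,5) = 65,780 ✓. So k = 6.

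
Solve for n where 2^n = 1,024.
10

Reasoning: 2^10 = 1,024, so n = 10.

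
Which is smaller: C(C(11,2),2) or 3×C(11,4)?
3×C(11,4)

Reasoning: C(C(11,2),2)=1,485, 3×C(11,4)=990.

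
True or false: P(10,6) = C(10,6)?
False

P(10,6) = 151,200 but C(10,6) = 210; they differ by a factor of 6! = 720, so the statement does not hold.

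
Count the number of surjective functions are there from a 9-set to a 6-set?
1,905,120

Solution: Onto functions = 6! × S(9,6)
First compute S(9,6) via recurrence:
Using the Stirling recurrence: S(n,k) = k·S(n-1,k) + S(n-1,k-1)
S(9,6) = 6·S(8,6) + S(8,5)
         = 6·266 + 1050
         = 1596 + 1050
         = 2,646
Then: 720 × 2646 = 1,905,120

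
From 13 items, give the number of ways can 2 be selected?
78

Explanation: C(13,2) = 13! / (2! × (13-2)!)
         = 13! / (2! × 11!)
         = 78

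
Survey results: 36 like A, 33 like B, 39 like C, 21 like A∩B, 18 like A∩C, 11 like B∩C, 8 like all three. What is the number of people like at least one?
66

Explanation: |A∪B∪C| = 36+33+39-21-18-11+8 = 66.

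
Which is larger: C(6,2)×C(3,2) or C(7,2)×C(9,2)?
C(7,2)×C(9,2)

C(6,2)×C(3,2)=45, C(7,2)×C(9,2)=756.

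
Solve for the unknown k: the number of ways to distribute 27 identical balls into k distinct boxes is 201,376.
6

Reasoning: Stars and bars: the count is C(27+k−1, k−1), increasing in k. k=4: C(30,3) = 4,060, k=5: C(31,4) = 31,465, k=6: C(32,5) = 201,376 ✓. So k = 6.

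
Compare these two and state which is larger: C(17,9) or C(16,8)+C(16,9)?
Equal

Reasoning: By Pascal's identity: C(17,9) = C(16,8)+C(16,9) = 24,310. Equal.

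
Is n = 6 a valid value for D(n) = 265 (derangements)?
Yes

Working:
D(6) = (6-1)·[D(5) + D(4)] = 5·[44 + 9] = 265, which equals 265.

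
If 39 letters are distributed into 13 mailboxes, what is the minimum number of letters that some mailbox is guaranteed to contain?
3

Solution: Pigeonhole: ⌈39/13⌉ = 3.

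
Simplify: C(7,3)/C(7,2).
C(n,k+1)/C(n,k) = (n−k)/(k+1). Here (7−2)/(2+1) = 5/3 = 5/3.

Answer: 5/3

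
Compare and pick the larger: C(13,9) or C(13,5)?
C(13,5)

Working:
C(13,9)=715, C(13,5)=1,287.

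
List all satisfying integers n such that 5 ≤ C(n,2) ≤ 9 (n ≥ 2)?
4

Reasoning: C(3,2)=3; C(4,2)=6; C(5,2)=10. So valid n = 4.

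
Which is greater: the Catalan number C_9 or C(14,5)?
C_9 = C(18,9)/(9+1) = 48,620/10 = 4,862; C(14,5) = 2,002.

Answer: C_9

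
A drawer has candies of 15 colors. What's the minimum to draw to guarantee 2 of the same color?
16

Explanation: Worst case: 1 of each = 15. One more: 16.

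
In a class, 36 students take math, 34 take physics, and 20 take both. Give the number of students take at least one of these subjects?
|A∪B| = |A|+|B|-|A∩B| = 36+34-20 = 50.

Answer: 50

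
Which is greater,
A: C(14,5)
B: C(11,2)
A=C(14,5)=2,002, B=C(11,2)=55.

Answer: A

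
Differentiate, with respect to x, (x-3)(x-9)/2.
(2x - 12)/2

Reasoning: d/dx[(x-3)(x-9)] = (x-9) + (x-3) = 2x - 12. Dividing by 2 gives (2x - 12)/2.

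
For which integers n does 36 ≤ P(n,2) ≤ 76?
7, 8, 9

Solution: P(6,2)=30; P(7,2)=42; P(8,2)=56; P(9,2)=72; P(10,2)=90. So valid n = 7, 8, 9.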